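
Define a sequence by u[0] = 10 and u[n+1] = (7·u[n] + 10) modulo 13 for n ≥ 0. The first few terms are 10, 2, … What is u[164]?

3

Listing terms: u[0] = 10; u[1] = 2; u[2] = 11; u[3] = 9; u[4] = 8; u[5] = 1; u[6] = 4; u[7] = 12; u[8] = 3; u[9] = 5; u[10] = 6; u[11] = 0; u[12] = 10.
Since u[12] = u[0] = 10, the sequence is periodic with period 12.
(164 - 0) mod 12 = 8, so u[164] = u[8] = 3.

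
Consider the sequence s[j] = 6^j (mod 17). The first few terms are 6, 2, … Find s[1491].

s[1] = 6, s[2] = 2, s[3] = 12, s[4] = 4, s[5] = 7, s[6] = 8, s[7] = 14, s[8] = 16, s[9] = 11, s[10] = 15, s[11] = 5, s[12] = 13, s[13] = 10, s[14] = 9, s[15] = 3, s[16] = 1, s[17] = 6.
The sequence repeats with period 16.
(1491 - 1) mod 16 = 2, so s[1491] = s[3] = 12.

12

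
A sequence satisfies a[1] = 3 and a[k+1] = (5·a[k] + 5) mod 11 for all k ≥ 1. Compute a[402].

9

a[1] = 3; a[2] = 9; a[3] = 6; a[4] = 2; a[5] = 4; a[6] = 3.
The sequence repeats with period 5.
(402 - 1) mod 5 = 1, so a[402] = a[2] = 9.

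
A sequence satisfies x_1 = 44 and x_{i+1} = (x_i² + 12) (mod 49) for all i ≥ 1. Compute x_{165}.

Listing terms: x_1 = 44,  x_2 = 37,  x_3 = 9,  x_4 = 44.
Since x_4 = x_1 = 44, the sequence is periodic with period 3.
So x_{165} = x_{1 + ((165-1) mod 3)} = x_3 = 9.

9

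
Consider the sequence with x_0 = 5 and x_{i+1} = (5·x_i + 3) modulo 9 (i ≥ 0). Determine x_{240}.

5

Listing terms: x_0 = 5,  x_1 = 1,  x_2 = 8,  x_3 = 7,  x_4 = 2,  x_5 = 4,  x_6 = 5.
Since x_6 = x_0 = 5, the sequence is periodic with period 6.
So x_{240} = x_{0 + ((240-0) mod 6)} = x_0 = 5.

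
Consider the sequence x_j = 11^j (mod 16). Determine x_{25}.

11

x_0 = 1; x_1 = 11; x_2 = 9; x_3 = 3; x_4 = 1.
The sequence repeats with period 4.
(25 - 0) mod 4 = 1, so x_{25} = x_1 = 11.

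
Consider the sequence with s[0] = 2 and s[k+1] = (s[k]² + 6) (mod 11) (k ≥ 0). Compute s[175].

9

Listing terms: s[0] = 2; s[1] = 10; s[2] = 7; s[3] = 0; s[4] = 6; s[5] = 9; s[6] = 10.
Since s[6] = s[1] = 10, the sequence is eventually periodic: after a pre-period of length 1 it cycles with period 5.
For k ≥ 1, s[k] depends only on (k - 1) mod 5. (175 - 1) mod 5 = 4, so s[175] = s[5] = 9.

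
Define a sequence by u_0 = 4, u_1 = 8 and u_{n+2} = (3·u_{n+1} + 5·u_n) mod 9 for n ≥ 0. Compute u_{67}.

We have u_0 = 4; u_1 = 8; u_2 = 8; u_3 = 1; u_4 = 7; u_5 = 8; u_6 = 5; u_7 = 1; u_8 = 1; u_9 = 8; u_{10} = 2; u_{11} = 1; u_{12} = 4; u_{13} = 8.
Since (u_{12}, u_{13}) = (u_0, u_1) = (4, 8) (two consecutive terms determine the rest), the sequence is periodic with period 12.
(67 - 0) mod 12 = 7, so u_{67} = u_7 = 1.

1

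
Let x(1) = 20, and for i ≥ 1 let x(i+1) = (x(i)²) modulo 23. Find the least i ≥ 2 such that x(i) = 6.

Computing terms: x(1) = 20,  x(2) = 9,  x(3) = 12,  x(4) = 6,  x(5) = 13,  x(6) = 8,  x(7) = 18,  x(8) = 2,  x(9) = 4,  x(10) = 16,  x(11) = 3,  x(12) = 9.
Since x(12) = x(2) = 9, the sequence is eventually periodic: after a pre-period of length 1 it cycles with period 10.
The value 6 first appears (with i ≥ 2) at x(4).

4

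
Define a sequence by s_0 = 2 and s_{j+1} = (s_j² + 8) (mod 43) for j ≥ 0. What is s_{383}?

We have s_0 = 2; s_1 = 12; s_2 = 23; s_3 = 21; s_4 = 19; s_5 = 25; s_6 = 31; s_7 = 23.
Since s_7 = s_2 = 23, the sequence is eventually periodic: after a pre-period of length 2 it cycles with period 5.
For j ≥ 2, s_j depends only on (j - 2) mod 5. (383 - 2) mod 5 = 1, so s_{383} = s_3 = 21.

21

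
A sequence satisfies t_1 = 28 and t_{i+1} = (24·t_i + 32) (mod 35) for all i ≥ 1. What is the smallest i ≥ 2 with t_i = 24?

4

t_1 = 28; t_2 = 4; t_3 = 23; t_4 = 24; t_5 = 13; t_6 = 29; t_7 = 28.
Since t_7 = t_1 = 28, the sequence is periodic with period 6.
The value 24 first appears (with i ≥ 2) at t_4.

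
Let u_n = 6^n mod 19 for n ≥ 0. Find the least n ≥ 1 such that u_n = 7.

3

Listing terms: u_0 = 1; u_1 = 6; u_2 = 17; u_3 = 7; u_4 = 4; u_5 = 5; u_6 = 11; u_7 = 9; u_8 = 16; u_9 = 1.
The sequence repeats with period 9.
The value 7 first appears (with n ≥ 1) at u_3.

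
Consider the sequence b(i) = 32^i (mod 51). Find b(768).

1

We have b(0) = 1; b(1) = 32; b(2) = 4; b(3) = 26; b(4) = 16; b(5) = 2; b(6) = 13; b(7) = 8; b(8) = 1.
The sequence repeats with period 8.
(768 - 0) mod 8 = 0, so b(768) = b(0) = 1.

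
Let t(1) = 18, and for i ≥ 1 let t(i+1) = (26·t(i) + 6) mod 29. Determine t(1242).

3

t(1) = 18; t(2) = 10; t(3) = 5; t(4) = 20; t(5) = 4; t(6) = 23; t(7) = 24; t(8) = 21; t(9) = 1; t(10) = 3; t(11) = 26; t(12) = 15; t(13) = 19; t(14) = 7; t(15) = 14; t(16) = 22; t(17) = 27; t(18) = 12; t(19) = 28; t(20) = 9; t(21) = 8; t(22) = 11; t(23) = 2; t(24) = 0; t(25) = 6; t(26) = 17; t(27) = 13; t(28) = 25; t(29) = 18.
The sequence repeats with period 28.
(1242 - 1) mod 28 = 9, so t(1242) = t(10) = 3.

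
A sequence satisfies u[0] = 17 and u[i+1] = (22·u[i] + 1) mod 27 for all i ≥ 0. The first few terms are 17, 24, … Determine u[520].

12

Listing terms: u[0] = 17,  u[1] = 24,  u[2] = 16,  u[3] = 2,  u[4] = 18,  u[5] = 19,  u[6] = 14,  u[7] = 12,  u[8] = 22,  u[9] = 26,  u[10] = 6,  u[11] = 25,  u[12] = 11,  u[13] = 0,  u[14] = 1,  u[15] = 23,  u[16] = 21,  u[17] = 4,  u[18] = 8,  u[19] = 15,  u[20] = 7,  u[21] = 20,  u[22] = 9,  u[23] = 10,  u[24] = 5,  u[25] = 3,  u[26] = 13,  u[27] = 17.
The sequence repeats with period 27.
(520 - 0) mod 27 = 7, so u[520] = u[7] = 12.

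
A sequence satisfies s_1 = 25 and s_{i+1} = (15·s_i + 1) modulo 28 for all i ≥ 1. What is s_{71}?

25

Computing terms: s_1 = 25, s_2 = 12, s_3 = 13, s_4 = 0, s_5 = 1, s_6 = 16, s_7 = 17, s_8 = 4, s_9 = 5, s_{10} = 20, s_{11} = 21, s_{12} = 8, s_{13} = 9, s_{14} = 24, s_{15} = 25.
Since s_{15} = s_1 = 25, the sequence is periodic with period 14.
(71 - 1) mod 14 = 0, so s_{71} = s_1 = 25.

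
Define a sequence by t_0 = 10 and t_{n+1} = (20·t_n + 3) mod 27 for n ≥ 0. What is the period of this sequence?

18

Listing terms: t_0 = 10, t_1 = 14, t_2 = 13, t_3 = 20, t_4 = 25, t_5 = 17, t_6 = 19, t_7 = 5, t_8 = 22, t_9 = 11, t_{10} = 7, t_{11} = 8, t_{12} = 1, t_{13} = 23, t_{14} = 4, t_{15} = 2, t_{16} = 16, t_{17} = 26, t_{18} = 10.
Since t_{18} = t_0 = 10, the sequence is periodic with period 18.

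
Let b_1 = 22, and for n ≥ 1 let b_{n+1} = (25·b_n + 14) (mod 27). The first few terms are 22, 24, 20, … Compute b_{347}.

21

b_1 = 22, b_2 = 24, b_3 = 20, b_4 = 1, b_5 = 12, b_6 = 17, b_7 = 7, b_8 = 0, b_9 = 14, b_{10} = 13, b_{11} = 15, b_{12} = 11, b_{13} = 19, b_{14} = 3, b_{15} = 8, b_{16} = 25, b_{17} = 18, b_{18} = 5, b_{19} = 4, b_{20} = 6, b_{21} = 2, b_{22} = 10, b_{23} = 21, b_{24} = 26, b_{25} = 16, b_{26} = 9, b_{27} = 23, b_{28} = 22.
Since b_{28} = b_1 = 22, the sequence is periodic with period 27.
So b_{347} = b_{1 + ((347-1) mod 27)} = b_{23} = 21.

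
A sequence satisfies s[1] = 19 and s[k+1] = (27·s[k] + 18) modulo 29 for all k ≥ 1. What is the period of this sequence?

28

We have s[1] = 19, s[2] = 9, s[3] = 0, s[4] = 18, s[5] = 11, s[6] = 25, s[7] = 26, s[8] = 24, s[9] = 28, s[10] = 20, s[11] = 7, s[12] = 4, s[13] = 10, s[14] = 27, s[15] = 22, s[16] = 3, s[17] = 12, s[18] = 23, s[19] = 1, s[20] = 16, s[21] = 15, s[22] = 17, s[23] = 13, s[24] = 21, s[25] = 5, s[26] = 8, s[27] = 2, s[28] = 14, s[29] = 19.
Since s[29] = s[1] = 19, the sequence is periodic with period 28.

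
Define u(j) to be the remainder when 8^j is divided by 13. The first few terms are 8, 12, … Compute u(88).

Listing terms: u(1) = 8,  u(2) = 12,  u(3) = 5,  u(4) = 1,  u(5) = 8.
Since u(5) = u(1) = 8, the sequence is periodic with period 4.
(88 - 1) mod 4 = 3, so u(88) = u(4) = 1.

1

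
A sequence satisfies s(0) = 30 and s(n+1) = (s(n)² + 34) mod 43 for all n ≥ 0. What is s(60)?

22

s(0) = 30, s(1) = 31, s(2) = 6, s(3) = 27, s(4) = 32, s(5) = 26, s(6) = 22, s(7) = 2, s(8) = 38, s(9) = 16, s(10) = 32.
Since s(10) = s(4) = 32, the sequence is eventually periodic: after a pre-period of length 4 it cycles with period 6.
For n ≥ 4, s(n) depends only on (n - 4) mod 6. (60 - 4) mod 6 = 2, so s(60) = s(6) = 22.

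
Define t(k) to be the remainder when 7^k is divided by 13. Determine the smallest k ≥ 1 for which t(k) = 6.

7

We have t(0) = 1,  t(1) = 7,  t(2) = 10,  t(3) = 5,  t(4) = 9,  t(5) = 11,  t(6) = 12,  t(7) = 6,  t(8) = 3,  t(9) = 8,  t(10) = 4,  t(11) = 2,  t(12) = 1.
Since t(12) = t(0) = 1, the sequence is periodic with period 12.
The value 6 first appears (with k ≥ 1) at t(7).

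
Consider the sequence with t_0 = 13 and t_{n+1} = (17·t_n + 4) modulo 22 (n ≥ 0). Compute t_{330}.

Computing terms: t_0 = 13, t_1 = 5, t_2 = 1, t_3 = 21, t_4 = 9, t_5 = 3, t_6 = 11, t_7 = 15, t_8 = 17, t_9 = 7, t_{10} = 13.
The sequence repeats with period 10.
(330 - 0) mod 10 = 0, so t_{330} = t_0 = 13.

13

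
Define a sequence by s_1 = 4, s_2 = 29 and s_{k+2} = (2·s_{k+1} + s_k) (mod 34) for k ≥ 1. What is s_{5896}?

13

s_1 = 4,  s_2 = 29,  s_3 = 28,  s_4 = 17,  s_5 = 28,  s_6 = 5,  s_7 = 4,  s_8 = 13,  s_9 = 30,  s_{10} = 5,  s_{11} = 6,  s_{12} = 17,  s_{13} = 6,  s_{14} = 29,  s_{15} = 30,  s_{16} = 21,  s_{17} = 4,  s_{18} = 29.
The sequence repeats with period 16.
(5896 - 1) mod 16 = 7, so s_{5896} = s_8 = 13.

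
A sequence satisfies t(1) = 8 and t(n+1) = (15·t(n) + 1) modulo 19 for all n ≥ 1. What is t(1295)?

We have t(1) = 8; t(2) = 7; t(3) = 11; t(4) = 14; t(5) = 2; t(6) = 12; t(7) = 10; t(8) = 18; t(9) = 5; t(10) = 0; t(11) = 1; t(12) = 16; t(13) = 13; t(14) = 6; t(15) = 15; t(16) = 17; t(17) = 9; t(18) = 3; t(19) = 8.
The sequence repeats with period 18.
So t(1295) = t(1 + ((1295-1) mod 18)) = t(17) = 9.

9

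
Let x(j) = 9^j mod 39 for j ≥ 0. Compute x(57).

27

x(0) = 1; x(1) = 9; x(2) = 3; x(3) = 27; x(4) = 9.
Since x(4) = x(1) = 9, the sequence is eventually periodic: after a pre-period of length 1 it cycles with period 3.
For j ≥ 1, x(j) depends only on (j - 1) mod 3. (57 - 1) mod 3 = 2, so x(57) = x(3) = 27.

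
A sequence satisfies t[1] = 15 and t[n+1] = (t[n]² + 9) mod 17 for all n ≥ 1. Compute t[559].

t[1] = 15,  t[2] = 13,  t[3] = 8,  t[4] = 5,  t[5] = 0,  t[6] = 9,  t[7] = 5.
Since t[7] = t[4] = 5, the sequence is eventually periodic: after a pre-period of length 3 it cycles with period 3.
For n ≥ 4, t[n] depends only on (n - 4) mod 3. (559 - 4) mod 3 = 0, so t[559] = t[4] = 5.

5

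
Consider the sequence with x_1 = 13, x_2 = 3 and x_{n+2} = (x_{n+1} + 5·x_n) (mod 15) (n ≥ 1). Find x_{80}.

3

We have x_1 = 13; x_2 = 3; x_3 = 8; x_4 = 8; x_5 = 3; x_6 = 13; x_7 = 13; x_8 = 3.
Since (x_7, x_8) = (x_1, x_2) = (13, 3) (two consecutive terms determine the rest), the sequence is periodic with period 6.
(80 - 1) mod 6 = 1, so x_{80} = x_2 = 3.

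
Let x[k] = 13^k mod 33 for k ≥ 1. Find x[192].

4

Listing terms: x[1] = 13; x[2] = 4; x[3] = 19; x[4] = 16; x[5] = 10; x[6] = 31; x[7] = 7; x[8] = 25; x[9] = 28; x[10] = 1; x[11] = 13.
Since x[11] = x[1] = 13, the sequence is periodic with period 10.
So x[192] = x[1 + ((192-1) mod 10)] = x[2] = 4.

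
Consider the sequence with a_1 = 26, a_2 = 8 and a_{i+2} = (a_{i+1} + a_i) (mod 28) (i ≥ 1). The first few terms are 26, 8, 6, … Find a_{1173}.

Computing terms: a_1 = 26,  a_2 = 8,  a_3 = 6,  a_4 = 14,  a_5 = 20,  a_6 = 6,  a_7 = 26,  a_8 = 4,  a_9 = 2,  a_{10} = 6,  a_{11} = 8,  a_{12} = 14,  a_{13} = 22,  a_{14} = 8,  a_{15} = 2,  a_{16} = 10,  a_{17} = 12,  a_{18} = 22,  a_{19} = 6,  a_{20} = 0,  a_{21} = 6,  a_{22} = 6,  a_{23} = 12,  a_{24} = 18,  a_{25} = 2,  a_{26} = 20,  a_{27} = 22,  a_{28} = 14,  a_{29} = 8,  a_{30} = 22,  a_{31} = 2,  a_{32} = 24,  a_{33} = 26,  a_{34} = 22,  a_{35} = 20,  a_{36} = 14,  a_{37} = 6,  a_{38} = 20,  a_{39} = 26,  a_{40} = 18,  a_{41} = 16,  a_{42} = 6,  a_{43} = 22,  a_{44} = 0,  a_{45} = 22,  a_{46} = 22,  a_{47} = 16,  a_{48} = 10,  a_{49} = 26,  a_{50} = 8.
Since (a_{49}, a_{50}) = (a_1, a_2) = (26, 8) (two consecutive terms determine the rest), the sequence is periodic with period 48.
So a_{1173} = a_{1 + ((1173-1) mod 48)} = a_{21} = 6.

6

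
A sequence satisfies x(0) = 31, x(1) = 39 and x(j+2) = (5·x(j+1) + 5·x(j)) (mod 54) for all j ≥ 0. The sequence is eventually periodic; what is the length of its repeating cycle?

x(0) = 31, x(1) = 39, x(2) = 26, x(3) = 1, x(4) = 27, x(5) = 32, x(6) = 25, x(7) = 15, x(8) = 38, x(9) = 49, x(10) = 3, x(11) = 44, x(12) = 19, x(13) = 45, x(14) = 50, x(15) = 43, x(16) = 33, x(17) = 2, x(18) = 13, x(19) = 21, x(20) = 8, x(21) = 37, x(22) = 9, x(23) = 14, x(24) = 7, x(25) = 51, x(26) = 20, x(27) = 31, x(28) = 39.
Since (x(27), x(28)) = (x(0), x(1)) = (31, 39) (two consecutive terms determine the rest), the sequence is periodic with period 27.

27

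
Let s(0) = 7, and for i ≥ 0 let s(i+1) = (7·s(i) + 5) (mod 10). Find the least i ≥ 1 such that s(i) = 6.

3

We have s(0) = 7; s(1) = 4; s(2) = 3; s(3) = 6; s(4) = 7.
Since s(4) = s(0) = 7, the sequence is periodic with period 4.
The value 6 first appears (with i ≥ 1) at s(3).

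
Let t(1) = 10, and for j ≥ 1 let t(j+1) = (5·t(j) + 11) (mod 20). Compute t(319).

16

t(1) = 10,  t(2) = 1,  t(3) = 16,  t(4) = 11,  t(5) = 6,  t(6) = 1.
Since t(6) = t(2) = 1, the sequence is eventually periodic: after a pre-period of length 1 it cycles with period 4.
For j ≥ 2, t(j) depends only on (j - 2) mod 4. (319 - 2) mod 4 = 1, so t(319) = t(3) = 16.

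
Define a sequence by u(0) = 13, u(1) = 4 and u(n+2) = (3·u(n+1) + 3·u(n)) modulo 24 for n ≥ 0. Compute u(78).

21

u(0) = 13, u(1) = 4, u(2) = 3, u(3) = 21, u(4) = 0, u(5) = 15, u(6) = 21, u(7) = 12, u(8) = 3, u(9) = 21.
Since (u(8), u(9)) = (u(2), u(3)) = (3, 21) (two consecutive terms determine the rest), the sequence is eventually periodic: after a pre-period of length 2 it cycles with period 6.
For n ≥ 2, u(n) depends only on (n - 2) mod 6. (78 - 2) mod 6 = 4, so u(78) = u(6) = 21.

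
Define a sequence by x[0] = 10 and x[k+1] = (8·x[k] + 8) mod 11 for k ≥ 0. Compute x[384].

1

We have x[0] = 10, x[1] = 0, x[2] = 8, x[3] = 6, x[4] = 1, x[5] = 5, x[6] = 4, x[7] = 7, x[8] = 9, x[9] = 3, x[10] = 10.
The sequence repeats with period 10.
So x[384] = x[0 + ((384-0) mod 10)] = x[4] = 1.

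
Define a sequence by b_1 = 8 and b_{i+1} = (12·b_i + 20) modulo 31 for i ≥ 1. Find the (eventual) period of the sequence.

30

Listing terms: b_1 = 8; b_2 = 23; b_3 = 17; b_4 = 7; b_5 = 11; b_6 = 28; b_7 = 15; b_8 = 14; b_9 = 2; b_{10} = 13; b_{11} = 21; b_{12} = 24; b_{13} = 29; b_{14} = 27; b_{15} = 3; b_{16} = 25; b_{17} = 10; b_{18} = 16; b_{19} = 26; b_{20} = 22; b_{21} = 5; b_{22} = 18; b_{23} = 19; b_{24} = 0; b_{25} = 20; b_{26} = 12; b_{27} = 9; b_{28} = 4; b_{29} = 6; b_{30} = 30; b_{31} = 8.
Since b_{31} = b_1 = 8, the sequence is periodic with period 30.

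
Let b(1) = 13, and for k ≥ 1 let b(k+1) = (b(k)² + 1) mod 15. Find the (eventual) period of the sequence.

Listing terms: b(1) = 13, b(2) = 5, b(3) = 11, b(4) = 2, b(5) = 5.
Since b(5) = b(2) = 5, the sequence is eventually periodic: after a pre-period of length 1 it cycles with period 3.

3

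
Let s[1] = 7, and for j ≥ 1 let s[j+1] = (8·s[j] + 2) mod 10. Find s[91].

6

Listing terms: s[1] = 7; s[2] = 8; s[3] = 6; s[4] = 0; s[5] = 2; s[6] = 8.
Since s[6] = s[2] = 8, the sequence is eventually periodic: after a pre-period of length 1 it cycles with period 4.
For j ≥ 2, s[j] depends only on (j - 2) mod 4. (91 - 2) mod 4 = 1, so s[91] = s[3] = 6.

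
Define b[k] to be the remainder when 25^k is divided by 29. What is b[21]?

1

We have b[0] = 1, b[1] = 25, b[2] = 16, b[3] = 23, b[4] = 24, b[5] = 20, b[6] = 7, b[7] = 1.
Since b[7] = b[0] = 1, the sequence is periodic with period 7.
(21 - 0) mod 7 = 0, so b[21] = b[0] = 1.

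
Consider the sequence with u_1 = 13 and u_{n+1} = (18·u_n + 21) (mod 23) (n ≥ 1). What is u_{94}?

9

We have u_1 = 13; u_2 = 2; u_3 = 11; u_4 = 12; u_5 = 7; u_6 = 9; u_7 = 22; u_8 = 3; u_9 = 6; u_{10} = 14; u_{11} = 20; u_{12} = 13.
The sequence repeats with period 11.
So u_{94} = u_{1 + ((94-1) mod 11)} = u_6 = 9.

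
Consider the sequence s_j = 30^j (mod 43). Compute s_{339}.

We have s_1 = 30, s_2 = 40, s_3 = 39, s_4 = 9, s_5 = 12, s_6 = 16, s_7 = 7, s_8 = 38, s_9 = 22, s_{10} = 15, s_{11} = 20, s_{12} = 41, s_{13} = 26, s_{14} = 6, s_{15} = 8, s_{16} = 25, s_{17} = 19, s_{18} = 11, s_{19} = 29, s_{20} = 10, s_{21} = 42, s_{22} = 13, s_{23} = 3, s_{24} = 4, s_{25} = 34, s_{26} = 31, s_{27} = 27, s_{28} = 36, s_{29} = 5, s_{30} = 21, s_{31} = 28, s_{32} = 23, s_{33} = 2, s_{34} = 17, s_{35} = 37, s_{36} = 35, s_{37} = 18, s_{38} = 24, s_{39} = 32, s_{40} = 14, s_{41} = 33, s_{42} = 1, s_{43} = 30.
The sequence repeats with period 42.
So s_{339} = s_{1 + ((339-1) mod 42)} = s_3 = 39.

39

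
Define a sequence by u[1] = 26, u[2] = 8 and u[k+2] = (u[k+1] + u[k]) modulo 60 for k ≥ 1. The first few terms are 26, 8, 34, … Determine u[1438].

58

Computing terms: u[1] = 26; u[2] = 8; u[3] = 34; u[4] = 42; u[5] = 16; u[6] = 58; u[7] = 14; u[8] = 12; u[9] = 26; u[10] = 38; u[11] = 4; u[12] = 42; u[13] = 46; u[14] = 28; u[15] = 14; u[16] = 42; u[17] = 56; u[18] = 38; u[19] = 34; u[20] = 12; u[21] = 46; u[22] = 58; u[23] = 44; u[24] = 42; u[25] = 26; u[26] = 8.
The sequence repeats with period 24.
(1438 - 1) mod 24 = 21, so u[1438] = u[22] = 58.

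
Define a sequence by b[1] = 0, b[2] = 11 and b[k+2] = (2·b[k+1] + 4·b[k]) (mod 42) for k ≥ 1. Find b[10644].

16

We have b[1] = 0, b[2] = 11, b[3] = 22, b[4] = 4, b[5] = 12, b[6] = 40, b[7] = 2, b[8] = 38, b[9] = 0, b[10] = 26, b[11] = 10, b[12] = 40, b[13] = 36, b[14] = 22, b[15] = 20, b[16] = 2, b[17] = 0, b[18] = 8, b[19] = 16, b[20] = 22, b[21] = 24, b[22] = 10, b[23] = 32, b[24] = 20, b[25] = 0, b[26] = 38, b[27] = 34, b[28] = 10, b[29] = 30, b[30] = 16, b[31] = 26, b[32] = 32, b[33] = 0, b[34] = 2, b[35] = 4, b[36] = 16, b[37] = 6, b[38] = 34, b[39] = 8, b[40] = 26, b[41] = 0, b[42] = 20, b[43] = 40, b[44] = 34, b[45] = 18, b[46] = 4, b[47] = 38, b[48] = 8, b[49] = 0, b[50] = 32, b[51] = 22, b[52] = 4.
Since (b[51], b[52]) = (b[3], b[4]) = (22, 4) (two consecutive terms determine the rest), the sequence is eventually periodic: after a pre-period of length 2 it cycles with period 48.
For k ≥ 3, b[k] depends only on (k - 3) mod 48. (10644 - 3) mod 48 = 33, so b[10644] = b[36] = 16.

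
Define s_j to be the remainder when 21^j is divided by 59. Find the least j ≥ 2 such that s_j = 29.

Computing terms: s_1 = 21; s_2 = 28; s_3 = 57; s_4 = 17; s_5 = 3; s_6 = 4; s_7 = 25; s_8 = 53; s_9 = 51; s_{10} = 9; s_{11} = 12; s_{12} = 16; s_{13} = 41; s_{14} = 35; s_{15} = 27; s_{16} = 36; s_{17} = 48; s_{18} = 5; s_{19} = 46; s_{20} = 22; s_{21} = 49; s_{22} = 26; s_{23} = 15; s_{24} = 20; s_{25} = 7; s_{26} = 29; s_{27} = 19; s_{28} = 45; s_{29} = 1; s_{30} = 21.
Since s_{30} = s_1 = 21, the sequence is periodic with period 29.
The value 29 first appears (with j ≥ 2) at s_{26}.

26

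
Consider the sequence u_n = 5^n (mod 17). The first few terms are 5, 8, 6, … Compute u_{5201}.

Computing terms: u_1 = 5, u_2 = 8, u_3 = 6, u_4 = 13, u_5 = 14, u_6 = 2, u_7 = 10, u_8 = 16, u_9 = 12, u_{10} = 9, u_{11} = 11, u_{12} = 4, u_{13} = 3, u_{14} = 15, u_{15} = 7, u_{16} = 1, u_{17} = 5.
Since u_{17} = u_1 = 5, the sequence is periodic with period 16.
So u_{5201} = u_{1 + ((5201-1) mod 16)} = u_1 = 5.

5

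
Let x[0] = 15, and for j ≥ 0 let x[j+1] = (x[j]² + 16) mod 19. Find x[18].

Listing terms: x[0] = 15, x[1] = 13, x[2] = 14, x[3] = 3, x[4] = 6, x[5] = 14.
Since x[5] = x[2] = 14, the sequence is eventually periodic: after a pre-period of length 2 it cycles with period 3.
For j ≥ 2, x[j] depends only on (j - 2) mod 3. (18 - 2) mod 3 = 1, so x[18] = x[3] = 3.

3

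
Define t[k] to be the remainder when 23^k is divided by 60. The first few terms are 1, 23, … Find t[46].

49

t[0] = 1; t[1] = 23; t[2] = 49; t[3] = 47; t[4] = 1.
Since t[4] = t[0] = 1, the sequence is periodic with period 4.
So t[46] = t[0 + ((46-0) mod 4)] = t[2] = 49.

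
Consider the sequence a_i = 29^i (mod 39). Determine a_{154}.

16

Listing terms: a_0 = 1, a_1 = 29, a_2 = 22, a_3 = 14, a_4 = 16, a_5 = 35, a_6 = 1.
Since a_6 = a_0 = 1, the sequence is periodic with period 6.
(154 - 0) mod 6 = 4, so a_{154} = a_4 = 16.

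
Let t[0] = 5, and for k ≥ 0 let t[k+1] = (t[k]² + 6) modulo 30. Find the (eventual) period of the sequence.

3

Computing terms: t[0] = 5; t[1] = 1; t[2] = 7; t[3] = 25; t[4] = 1.
Since t[4] = t[1] = 1, the sequence is eventually periodic: after a pre-period of length 1 it cycles with period 3.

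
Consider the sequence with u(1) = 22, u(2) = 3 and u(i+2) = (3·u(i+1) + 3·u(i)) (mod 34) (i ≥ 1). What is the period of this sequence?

u(1) = 22; u(2) = 3; u(3) = 7; u(4) = 30; u(5) = 9; u(6) = 15; u(7) = 4; u(8) = 23; u(9) = 13; u(10) = 6; u(11) = 23; u(12) = 19; u(13) = 24; u(14) = 27; u(15) = 17; u(16) = 30; u(17) = 5; u(18) = 3; u(19) = 24; u(20) = 13; u(21) = 9; u(22) = 32; u(23) = 21; u(24) = 23; u(25) = 30; u(26) = 23; u(27) = 23; u(28) = 2; u(29) = 7; u(30) = 27; u(31) = 0; u(32) = 13; u(33) = 5; u(34) = 20; u(35) = 7; u(36) = 13; u(37) = 26; u(38) = 15; u(39) = 21; u(40) = 6; u(41) = 13; u(42) = 23; u(43) = 6; u(44) = 19; u(45) = 7; u(46) = 10; u(47) = 17; u(48) = 13; u(49) = 22; u(50) = 3.
Since (u(49), u(50)) = (u(1), u(2)) = (22, 3) (two consecutive terms determine the rest), the sequence is periodic with period 48.

48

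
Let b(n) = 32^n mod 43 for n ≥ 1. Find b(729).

b(1) = 32, b(2) = 35, b(3) = 2, b(4) = 21, b(5) = 27, b(6) = 4, b(7) = 42, b(8) = 11, b(9) = 8, b(10) = 41, b(11) = 22, b(12) = 16, b(13) = 39, b(14) = 1, b(15) = 32.
The sequence repeats with period 14.
So b(729) = b(1 + ((729-1) mod 14)) = b(1) = 32.

32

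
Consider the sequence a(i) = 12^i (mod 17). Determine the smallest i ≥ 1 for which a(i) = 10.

We have a(0) = 1; a(1) = 12; a(2) = 8; a(3) = 11; a(4) = 13; a(5) = 3; a(6) = 2; a(7) = 7; a(8) = 16; a(9) = 5; a(10) = 9; a(11) = 6; a(12) = 4; a(13) = 14; a(14) = 15; a(15) = 10; a(16) = 1.
Since a(16) = a(0) = 1, the sequence is periodic with period 16.
The value 10 first appears (with i ≥ 1) at a(15).

15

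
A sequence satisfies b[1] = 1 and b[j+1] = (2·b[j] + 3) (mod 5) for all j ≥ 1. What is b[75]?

b[1] = 1; b[2] = 0; b[3] = 3; b[4] = 4; b[5] = 1.
The sequence repeats with period 4.
So b[75] = b[1 + ((75-1) mod 4)] = b[3] = 3.

3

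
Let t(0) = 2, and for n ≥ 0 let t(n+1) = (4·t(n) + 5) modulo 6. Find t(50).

t(0) = 2, t(1) = 1, t(2) = 3, t(3) = 5, t(4) = 1.
Since t(4) = t(1) = 1, the sequence is eventually periodic: after a pre-period of length 1 it cycles with period 3.
For n ≥ 1, t(n) depends only on (n - 1) mod 3. (50 - 1) mod 3 = 1, so t(50) = t(2) = 3.

3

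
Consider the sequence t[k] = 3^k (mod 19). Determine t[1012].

Listing terms: t[1] = 3; t[2] = 9; t[3] = 8; t[4] = 5; t[5] = 15; t[6] = 7; t[7] = 2; t[8] = 6; t[9] = 18; t[10] = 16; t[11] = 10; t[12] = 11; t[13] = 14; t[14] = 4; t[15] = 12; t[16] = 17; t[17] = 13; t[18] = 1; t[19] = 3.
The sequence repeats with period 18.
So t[1012] = t[1 + ((1012-1) mod 18)] = t[4] = 5.

5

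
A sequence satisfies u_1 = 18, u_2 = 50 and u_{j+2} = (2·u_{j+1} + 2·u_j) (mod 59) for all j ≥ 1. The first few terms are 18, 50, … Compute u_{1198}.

u_1 = 18; u_2 = 50; u_3 = 18; u_4 = 18; u_5 = 13; u_6 = 3; u_7 = 32; u_8 = 11; u_9 = 27; u_{10} = 17; u_{11} = 29; u_{12} = 33; u_{13} = 6; u_{14} = 19; u_{15} = 50; u_{16} = 20; u_{17} = 22; u_{18} = 25; u_{19} = 35; u_{20} = 2; u_{21} = 15; u_{22} = 34; u_{23} = 39; u_{24} = 28; u_{25} = 16; u_{26} = 29; u_{27} = 31; u_{28} = 2; u_{29} = 7; u_{30} = 18; u_{31} = 50.
Since (u_{30}, u_{31}) = (u_1, u_2) = (18, 50) (two consecutive terms determine the rest), the sequence is periodic with period 29.
(1198 - 1) mod 29 = 8, so u_{1198} = u_9 = 27.

27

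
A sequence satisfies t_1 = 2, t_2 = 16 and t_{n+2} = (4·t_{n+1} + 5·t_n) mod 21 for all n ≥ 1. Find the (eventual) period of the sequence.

6

t_1 = 2; t_2 = 16; t_3 = 11; t_4 = 19; t_5 = 5; t_6 = 10; t_7 = 2; t_8 = 16.
The sequence repeats with period 6.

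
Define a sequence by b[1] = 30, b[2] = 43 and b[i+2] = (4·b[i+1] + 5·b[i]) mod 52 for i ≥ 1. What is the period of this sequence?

Computing terms: b[1] = 30; b[2] = 43; b[3] = 10; b[4] = 47; b[5] = 30; b[6] = 43.
Since (b[5], b[6]) = (b[1], b[2]) = (30, 43) (two consecutive terms determine the rest), the sequence is periodic with period 4.

4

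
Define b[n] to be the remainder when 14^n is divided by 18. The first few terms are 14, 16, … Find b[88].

4

We have b[1] = 14,  b[2] = 16,  b[3] = 8,  b[4] = 4,  b[5] = 2,  b[6] = 10,  b[7] = 14.
The sequence repeats with period 6.
So b[88] = b[1 + ((88-1) mod 6)] = b[4] = 4.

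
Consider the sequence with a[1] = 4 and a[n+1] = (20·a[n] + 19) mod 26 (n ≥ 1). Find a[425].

5

Listing terms: a[1] = 4; a[2] = 21; a[3] = 23; a[4] = 11; a[5] = 5; a[6] = 15; a[7] = 7; a[8] = 3; a[9] = 1; a[10] = 13; a[11] = 19; a[12] = 9; a[13] = 17; a[14] = 21.
Since a[14] = a[2] = 21, the sequence is eventually periodic: after a pre-period of length 1 it cycles with period 12.
For n ≥ 2, a[n] depends only on (n - 2) mod 12. (425 - 2) mod 12 = 3, so a[425] = a[5] = 5.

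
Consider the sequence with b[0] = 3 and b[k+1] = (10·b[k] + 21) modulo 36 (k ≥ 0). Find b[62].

Computing terms: b[0] = 3,  b[1] = 15,  b[2] = 27,  b[3] = 3.
Since b[3] = b[0] = 3, the sequence is periodic with period 3.
So b[62] = b[0 + ((62-0) mod 3)] = b[2] = 27.

27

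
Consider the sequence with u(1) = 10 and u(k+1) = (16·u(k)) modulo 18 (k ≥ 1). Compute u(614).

Computing terms: u(1) = 10,  u(2) = 16,  u(3) = 4,  u(4) = 10.
Since u(4) = u(1) = 10, the sequence is periodic with period 3.
(614 - 1) mod 3 = 1, so u(614) = u(2) = 16.

16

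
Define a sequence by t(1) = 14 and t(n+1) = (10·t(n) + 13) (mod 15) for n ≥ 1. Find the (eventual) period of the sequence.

t(1) = 14; t(2) = 3; t(3) = 13; t(4) = 8; t(5) = 3.
Since t(5) = t(2) = 3, the sequence is eventually periodic: after a pre-period of length 1 it cycles with period 3.

3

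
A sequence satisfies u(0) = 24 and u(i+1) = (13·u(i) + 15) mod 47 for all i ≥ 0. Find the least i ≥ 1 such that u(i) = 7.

Listing terms: u(0) = 24; u(1) = 45; u(2) = 36; u(3) = 13; u(4) = 43; u(5) = 10; u(6) = 4; u(7) = 20; u(8) = 40; u(9) = 18; u(10) = 14; u(11) = 9; u(12) = 38; u(13) = 39; u(14) = 5; u(15) = 33; u(16) = 21; u(17) = 6; u(18) = 46; u(19) = 2; u(20) = 41; u(21) = 31; u(22) = 42; u(23) = 44; u(24) = 23; u(25) = 32; u(26) = 8; u(27) = 25; u(28) = 11; u(29) = 17; u(30) = 1; u(31) = 28; u(32) = 3; u(33) = 7; u(34) = 12; u(35) = 30; u(36) = 29; u(37) = 16; u(38) = 35; u(39) = 0; u(40) = 15; u(41) = 22; u(42) = 19; u(43) = 27; u(44) = 37; u(45) = 26; u(46) = 24.
The sequence repeats with period 46.
The value 7 first appears (with i ≥ 1) at u(33).

33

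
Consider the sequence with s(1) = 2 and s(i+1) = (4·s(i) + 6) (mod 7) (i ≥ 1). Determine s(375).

6

Listing terms: s(1) = 2, s(2) = 0, s(3) = 6, s(4) = 2.
Since s(4) = s(1) = 2, the sequence is periodic with period 3.
So s(375) = s(1 + ((375-1) mod 3)) = s(3) = 6.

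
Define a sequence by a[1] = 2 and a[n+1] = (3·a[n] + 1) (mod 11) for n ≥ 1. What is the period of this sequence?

5

We have a[1] = 2; a[2] = 7; a[3] = 0; a[4] = 1; a[5] = 4; a[6] = 2.
Since a[6] = a[1] = 2, the sequence is periodic with period 5.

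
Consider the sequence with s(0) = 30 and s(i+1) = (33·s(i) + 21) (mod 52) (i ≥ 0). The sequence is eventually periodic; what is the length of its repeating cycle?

12

Computing terms: s(0) = 30,  s(1) = 23,  s(2) = 0,  s(3) = 21,  s(4) = 38,  s(5) = 27,  s(6) = 28,  s(7) = 9,  s(8) = 6,  s(9) = 11,  s(10) = 20,  s(11) = 5,  s(12) = 30.
Since s(12) = s(0) = 30, the sequence is periodic with period 12.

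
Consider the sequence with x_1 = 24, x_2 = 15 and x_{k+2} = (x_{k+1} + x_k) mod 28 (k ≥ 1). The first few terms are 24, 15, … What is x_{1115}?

We have x_1 = 24,  x_2 = 15,  x_3 = 11,  x_4 = 26,  x_5 = 9,  x_6 = 7,  x_7 = 16,  x_8 = 23,  x_9 = 11,  x_{10} = 6,  x_{11} = 17,  x_{12} = 23,  x_{13} = 12,  x_{14} = 7,  x_{15} = 19,  x_{16} = 26,  x_{17} = 17,  x_{18} = 15,  x_{19} = 4,  x_{20} = 19,  x_{21} = 23,  x_{22} = 14,  x_{23} = 9,  x_{24} = 23,  x_{25} = 4,  x_{26} = 27,  x_{27} = 3,  x_{28} = 2,  x_{29} = 5,  x_{30} = 7,  x_{31} = 12,  x_{32} = 19,  x_{33} = 3,  x_{34} = 22,  x_{35} = 25,  x_{36} = 19,  x_{37} = 16,  x_{38} = 7,  x_{39} = 23,  x_{40} = 2,  x_{41} = 25,  x_{42} = 27,  x_{43} = 24,  x_{44} = 23,  x_{45} = 19,  x_{46} = 14,  x_{47} = 5,  x_{48} = 19,  x_{49} = 24,  x_{50} = 15.
Since (x_{49}, x_{50}) = (x_1, x_2) = (24, 15) (two consecutive terms determine the rest), the sequence is periodic with period 48.
(1115 - 1) mod 48 = 10, so x_{1115} = x_{11} = 17.

17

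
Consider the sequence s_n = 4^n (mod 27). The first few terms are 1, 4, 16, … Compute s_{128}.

16

We have s_0 = 1,  s_1 = 4,  s_2 = 16,  s_3 = 10,  s_4 = 13,  s_5 = 25,  s_6 = 19,  s_7 = 22,  s_8 = 7,  s_9 = 1.
The sequence repeats with period 9.
(128 - 0) mod 9 = 2, so s_{128} = s_2 = 16.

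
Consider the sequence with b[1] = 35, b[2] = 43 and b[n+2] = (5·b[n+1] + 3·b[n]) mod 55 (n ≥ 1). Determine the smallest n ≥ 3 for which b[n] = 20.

7

b[1] = 35, b[2] = 43, b[3] = 45, b[4] = 24, b[5] = 35, b[6] = 27, b[7] = 20, b[8] = 16, b[9] = 30, b[10] = 33, b[11] = 35, b[12] = 54, b[13] = 45, b[14] = 2, b[15] = 35, b[16] = 16, b[17] = 20, b[18] = 38, b[19] = 30, b[20] = 44, b[21] = 35, b[22] = 32, b[23] = 45, b[24] = 46, b[25] = 35, b[26] = 38, b[27] = 20, b[28] = 49, b[29] = 30, b[30] = 22, b[31] = 35, b[32] = 21, b[33] = 45, b[34] = 13, b[35] = 35, b[36] = 49, b[37] = 20, b[38] = 27, b[39] = 30, b[40] = 11, b[41] = 35, b[42] = 43.
The sequence repeats with period 40.
The value 20 first appears (with n ≥ 3) at b[7].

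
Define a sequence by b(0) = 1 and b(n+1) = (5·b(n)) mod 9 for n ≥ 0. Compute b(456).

1

We have b(0) = 1; b(1) = 5; b(2) = 7; b(3) = 8; b(4) = 4; b(5) = 2; b(6) = 1.
Since b(6) = b(0) = 1, the sequence is periodic with period 6.
(456 - 0) mod 6 = 0, so b(456) = b(0) = 1.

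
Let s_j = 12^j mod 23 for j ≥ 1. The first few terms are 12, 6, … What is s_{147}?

13

Listing terms: s_1 = 12, s_2 = 6, s_3 = 3, s_4 = 13, s_5 = 18, s_6 = 9, s_7 = 16, s_8 = 8, s_9 = 4, s_{10} = 2, s_{11} = 1, s_{12} = 12.
The sequence repeats with period 11.
(147 - 1) mod 11 = 3, so s_{147} = s_4 = 13.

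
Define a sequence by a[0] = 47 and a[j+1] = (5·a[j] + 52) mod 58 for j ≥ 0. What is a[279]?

57

Listing terms: a[0] = 47; a[1] = 55; a[2] = 37; a[3] = 5; a[4] = 19; a[5] = 31; a[6] = 33; a[7] = 43; a[8] = 35; a[9] = 53; a[10] = 27; a[11] = 13; a[12] = 1; a[13] = 57; a[14] = 47.
Since a[14] = a[0] = 47, the sequence is periodic with period 14.
(279 - 0) mod 14 = 13, so a[279] = a[13] = 57.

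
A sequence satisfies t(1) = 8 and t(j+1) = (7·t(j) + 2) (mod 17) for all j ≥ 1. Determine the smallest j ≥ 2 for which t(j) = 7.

2

We have t(1) = 8; t(2) = 7; t(3) = 0; t(4) = 2; t(5) = 16; t(6) = 12; t(7) = 1; t(8) = 9; t(9) = 14; t(10) = 15; t(11) = 5; t(12) = 3; t(13) = 6; t(14) = 10; t(15) = 4; t(16) = 13; t(17) = 8.
The sequence repeats with period 16.
The value 7 first appears (with j ≥ 2) at t(2).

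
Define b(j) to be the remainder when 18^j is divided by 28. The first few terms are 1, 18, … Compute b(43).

Computing terms: b(0) = 1; b(1) = 18; b(2) = 16; b(3) = 8; b(4) = 4; b(5) = 16.
Since b(5) = b(2) = 16, the sequence is eventually periodic: after a pre-period of length 2 it cycles with period 3.
For j ≥ 2, b(j) depends only on (j - 2) mod 3. (43 - 2) mod 3 = 2, so b(43) = b(4) = 4.

4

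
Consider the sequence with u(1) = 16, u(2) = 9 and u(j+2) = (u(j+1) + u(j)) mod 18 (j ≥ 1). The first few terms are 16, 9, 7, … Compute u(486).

3

Listing terms: u(1) = 16,  u(2) = 9,  u(3) = 7,  u(4) = 16,  u(5) = 5,  u(6) = 3,  u(7) = 8,  u(8) = 11,  u(9) = 1,  u(10) = 12,  u(11) = 13,  u(12) = 7,  u(13) = 2,  u(14) = 9,  u(15) = 11,  u(16) = 2,  u(17) = 13,  u(18) = 15,  u(19) = 10,  u(20) = 7,  u(21) = 17,  u(22) = 6,  u(23) = 5,  u(24) = 11,  u(25) = 16,  u(26) = 9.
Since (u(25), u(26)) = (u(1), u(2)) = (16, 9) (two consecutive terms determine the rest), the sequence is periodic with period 24.
So u(486) = u(1 + ((486-1) mod 24)) = u(6) = 3.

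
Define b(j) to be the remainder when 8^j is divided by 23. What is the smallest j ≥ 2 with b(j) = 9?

9

We have b(1) = 8; b(2) = 18; b(3) = 6; b(4) = 2; b(5) = 16; b(6) = 13; b(7) = 12; b(8) = 4; b(9) = 9; b(10) = 3; b(11) = 1; b(12) = 8.
Since b(12) = b(1) = 8, the sequence is periodic with period 11.
The value 9 first appears (with j ≥ 2) at b(9).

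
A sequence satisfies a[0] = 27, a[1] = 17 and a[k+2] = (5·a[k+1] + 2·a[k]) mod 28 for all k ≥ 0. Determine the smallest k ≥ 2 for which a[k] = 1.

3

Listing terms: a[0] = 27,  a[1] = 17,  a[2] = 27,  a[3] = 1,  a[4] = 3,  a[5] = 17,  a[6] = 7,  a[7] = 13,  a[8] = 23,  a[9] = 1,  a[10] = 23,  a[11] = 5,  a[12] = 15,  a[13] = 1,  a[14] = 7,  a[15] = 9,  a[16] = 3,  a[17] = 5,  a[18] = 3,  a[19] = 25,  a[20] = 19,  a[21] = 5,  a[22] = 7,  a[23] = 17,  a[24] = 15,  a[25] = 25,  a[26] = 15,  a[27] = 13,  a[28] = 11,  a[29] = 25,  a[30] = 7,  a[31] = 1,  a[32] = 19,  a[33] = 13,  a[34] = 19,  a[35] = 9,  a[36] = 27,  a[37] = 13,  a[38] = 7,  a[39] = 5,  a[40] = 11,  a[41] = 9,  a[42] = 11,  a[43] = 17,  a[44] = 23,  a[45] = 9,  a[46] = 7,  a[47] = 25,  a[48] = 27,  a[49] = 17.
Since (a[48], a[49]) = (a[0], a[1]) = (27, 17) (two consecutive terms determine the rest), the sequence is periodic with period 48.
The value 1 first appears (with k ≥ 2) at a[3].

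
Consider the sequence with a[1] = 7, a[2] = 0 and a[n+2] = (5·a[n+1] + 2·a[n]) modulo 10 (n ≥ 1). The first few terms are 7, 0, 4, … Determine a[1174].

0

We have a[1] = 7,  a[2] = 0,  a[3] = 4,  a[4] = 0,  a[5] = 8,  a[6] = 0,  a[7] = 6,  a[8] = 0,  a[9] = 2,  a[10] = 0,  a[11] = 4.
Since (a[10], a[11]) = (a[2], a[3]) = (0, 4) (two consecutive terms determine the rest), the sequence is eventually periodic: after a pre-period of length 1 it cycles with period 8.
For n ≥ 2, a[n] depends only on (n - 2) mod 8. (1174 - 2) mod 8 = 4, so a[1174] = a[6] = 0.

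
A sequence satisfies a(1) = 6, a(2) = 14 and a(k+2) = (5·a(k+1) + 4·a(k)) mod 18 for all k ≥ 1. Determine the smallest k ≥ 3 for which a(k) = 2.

18

Listing terms: a(1) = 6, a(2) = 14, a(3) = 4, a(4) = 4, a(5) = 0, a(6) = 16, a(7) = 8, a(8) = 14, a(9) = 12, a(10) = 8, a(11) = 16, a(12) = 4, a(13) = 12, a(14) = 4, a(15) = 14, a(16) = 14, a(17) = 0, a(18) = 2, a(19) = 10, a(20) = 4, a(21) = 6, a(22) = 10, a(23) = 2, a(24) = 14, a(25) = 6, a(26) = 14.
Since (a(25), a(26)) = (a(1), a(2)) = (6, 14) (two consecutive terms determine the rest), the sequence is periodic with period 24.
The value 2 first appears (with k ≥ 3) at a(18).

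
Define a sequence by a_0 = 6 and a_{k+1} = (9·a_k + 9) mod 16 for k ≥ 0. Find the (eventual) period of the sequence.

16

Computing terms: a_0 = 6,  a_1 = 15,  a_2 = 0,  a_3 = 9,  a_4 = 10,  a_5 = 3,  a_6 = 4,  a_7 = 13,  a_8 = 14,  a_9 = 7,  a_{10} = 8,  a_{11} = 1,  a_{12} = 2,  a_{13} = 11,  a_{14} = 12,  a_{15} = 5,  a_{16} = 6.
Since a_{16} = a_0 = 6, the sequence is periodic with period 16.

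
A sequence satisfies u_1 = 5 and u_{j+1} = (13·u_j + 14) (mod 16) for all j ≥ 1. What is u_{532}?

Listing terms: u_1 = 5, u_2 = 15, u_3 = 1, u_4 = 11, u_5 = 13, u_6 = 7, u_7 = 9, u_8 = 3, u_9 = 5.
Since u_9 = u_1 = 5, the sequence is periodic with period 8.
So u_{532} = u_{1 + ((532-1) mod 8)} = u_4 = 11.

11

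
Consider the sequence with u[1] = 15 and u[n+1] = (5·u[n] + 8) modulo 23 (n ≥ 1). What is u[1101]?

15

Computing terms: u[1] = 15, u[2] = 14, u[3] = 9, u[4] = 7, u[5] = 20, u[6] = 16, u[7] = 19, u[8] = 11, u[9] = 17, u[10] = 1, u[11] = 13, u[12] = 4, u[13] = 5, u[14] = 10, u[15] = 12, u[16] = 22, u[17] = 3, u[18] = 0, u[19] = 8, u[20] = 2, u[21] = 18, u[22] = 6, u[23] = 15.
The sequence repeats with period 22.
So u[1101] = u[1 + ((1101-1) mod 22)] = u[1] = 15.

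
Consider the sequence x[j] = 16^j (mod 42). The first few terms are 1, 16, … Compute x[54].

Computing terms: x[0] = 1,  x[1] = 16,  x[2] = 4,  x[3] = 22,  x[4] = 16.
Since x[4] = x[1] = 16, the sequence is eventually periodic: after a pre-period of length 1 it cycles with period 3.
For j ≥ 1, x[j] depends only on (j - 1) mod 3. (54 - 1) mod 3 = 2, so x[54] = x[3] = 22.

22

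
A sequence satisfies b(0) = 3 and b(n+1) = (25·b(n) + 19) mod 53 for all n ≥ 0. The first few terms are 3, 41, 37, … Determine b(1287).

b(0) = 3; b(1) = 41; b(2) = 37; b(3) = 43; b(4) = 34; b(5) = 21; b(6) = 14; b(7) = 51; b(8) = 22; b(9) = 39; b(10) = 40; b(11) = 12; b(12) = 1; b(13) = 44; b(14) = 6; b(15) = 10; b(16) = 4; b(17) = 13; b(18) = 26; b(19) = 33; b(20) = 49; b(21) = 25; b(22) = 8; b(23) = 7; b(24) = 35; b(25) = 46; b(26) = 3.
The sequence repeats with period 26.
So b(1287) = b(0 + ((1287-0) mod 26)) = b(13) = 44.

44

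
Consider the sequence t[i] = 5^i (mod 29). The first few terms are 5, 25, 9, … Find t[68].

7

t[1] = 5; t[2] = 25; t[3] = 9; t[4] = 16; t[5] = 22; t[6] = 23; t[7] = 28; t[8] = 24; t[9] = 4; t[10] = 20; t[11] = 13; t[12] = 7; t[13] = 6; t[14] = 1; t[15] = 5.
Since t[15] = t[1] = 5, the sequence is periodic with period 14.
(68 - 1) mod 14 = 11, so t[68] = t[12] = 7.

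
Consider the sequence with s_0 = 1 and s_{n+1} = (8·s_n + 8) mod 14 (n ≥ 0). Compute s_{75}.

6

Computing terms: s_0 = 1,  s_1 = 2,  s_2 = 10,  s_3 = 4,  s_4 = 12,  s_5 = 6,  s_6 = 0,  s_7 = 8,  s_8 = 2.
Since s_8 = s_1 = 2, the sequence is eventually periodic: after a pre-period of length 1 it cycles with period 7.
For n ≥ 1, s_n depends only on (n - 1) mod 7. (75 - 1) mod 7 = 4, so s_{75} = s_5 = 6.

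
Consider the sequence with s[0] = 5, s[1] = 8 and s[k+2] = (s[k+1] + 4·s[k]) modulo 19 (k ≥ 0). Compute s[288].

5

Computing terms: s[0] = 5,  s[1] = 8,  s[2] = 9,  s[3] = 3,  s[4] = 1,  s[5] = 13,  s[6] = 17,  s[7] = 12,  s[8] = 4,  s[9] = 14,  s[10] = 11,  s[11] = 10,  s[12] = 16,  s[13] = 18,  s[14] = 6,  s[15] = 2,  s[16] = 7,  s[17] = 15,  s[18] = 5,  s[19] = 8.
The sequence repeats with period 18.
So s[288] = s[0 + ((288-0) mod 18)] = s[0] = 5.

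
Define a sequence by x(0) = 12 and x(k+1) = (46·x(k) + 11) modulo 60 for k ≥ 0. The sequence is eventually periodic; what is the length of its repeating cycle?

15

We have x(0) = 12; x(1) = 23; x(2) = 49; x(3) = 45; x(4) = 41; x(5) = 37; x(6) = 33; x(7) = 29; x(8) = 25; x(9) = 21; x(10) = 17; x(11) = 13; x(12) = 9; x(13) = 5; x(14) = 1; x(15) = 57; x(16) = 53; x(17) = 49.
Since x(17) = x(2) = 49, the sequence is eventually periodic: after a pre-period of length 2 it cycles with period 15.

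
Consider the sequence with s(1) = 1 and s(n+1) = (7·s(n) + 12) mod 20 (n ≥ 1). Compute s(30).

19

Listing terms: s(1) = 1,  s(2) = 19,  s(3) = 5,  s(4) = 7,  s(5) = 1.
The sequence repeats with period 4.
(30 - 1) mod 4 = 1, so s(30) = s(2) = 19.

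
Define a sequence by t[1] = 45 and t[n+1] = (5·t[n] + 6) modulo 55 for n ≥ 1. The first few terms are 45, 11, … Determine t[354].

36

Listing terms: t[1] = 45,  t[2] = 11,  t[3] = 6,  t[4] = 36,  t[5] = 21,  t[6] = 1,  t[7] = 11.
Since t[7] = t[2] = 11, the sequence is eventually periodic: after a pre-period of length 1 it cycles with period 5.
For n ≥ 2, t[n] depends only on (n - 2) mod 5. (354 - 2) mod 5 = 2, so t[354] = t[4] = 36.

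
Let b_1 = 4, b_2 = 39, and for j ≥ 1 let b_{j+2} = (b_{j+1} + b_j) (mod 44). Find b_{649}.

24

b_1 = 4; b_2 = 39; b_3 = 43; b_4 = 38; b_5 = 37; b_6 = 31; b_7 = 24; b_8 = 11; b_9 = 35; b_{10} = 2; b_{11} = 37; b_{12} = 39; b_{13} = 32; b_{14} = 27; b_{15} = 15; b_{16} = 42; b_{17} = 13; b_{18} = 11; b_{19} = 24; b_{20} = 35; b_{21} = 15; b_{22} = 6; b_{23} = 21; b_{24} = 27; b_{25} = 4; b_{26} = 31; b_{27} = 35; b_{28} = 22; b_{29} = 13; b_{30} = 35; b_{31} = 4; b_{32} = 39.
Since (b_{31}, b_{32}) = (b_1, b_2) = (4, 39) (two consecutive terms determine the rest), the sequence is periodic with period 30.
So b_{649} = b_{1 + ((649-1) mod 30)} = b_{19} = 24.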